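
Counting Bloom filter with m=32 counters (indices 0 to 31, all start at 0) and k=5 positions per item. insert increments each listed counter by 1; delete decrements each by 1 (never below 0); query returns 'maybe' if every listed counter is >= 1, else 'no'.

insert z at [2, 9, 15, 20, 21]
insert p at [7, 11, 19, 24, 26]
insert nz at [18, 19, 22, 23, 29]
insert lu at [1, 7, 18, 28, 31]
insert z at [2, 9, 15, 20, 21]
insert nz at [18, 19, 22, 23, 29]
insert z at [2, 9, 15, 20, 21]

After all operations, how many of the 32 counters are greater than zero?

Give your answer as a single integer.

Answer: 17

Derivation:
Step 1: insert z at [2, 9, 15, 20, 21] -> counters=[0,0,1,0,0,0,0,0,0,1,0,0,0,0,0,1,0,0,0,0,1,1,0,0,0,0,0,0,0,0,0,0]
Step 2: insert p at [7, 11, 19, 24, 26] -> counters=[0,0,1,0,0,0,0,1,0,1,0,1,0,0,0,1,0,0,0,1,1,1,0,0,1,0,1,0,0,0,0,0]
Step 3: insert nz at [18, 19, 22, 23, 29] -> counters=[0,0,1,0,0,0,0,1,0,1,0,1,0,0,0,1,0,0,1,2,1,1,1,1,1,0,1,0,0,1,0,0]
Step 4: insert lu at [1, 7, 18, 28, 31] -> counters=[0,1,1,0,0,0,0,2,0,1,0,1,0,0,0,1,0,0,2,2,1,1,1,1,1,0,1,0,1,1,0,1]
Step 5: insert z at [2, 9, 15, 20, 21] -> counters=[0,1,2,0,0,0,0,2,0,2,0,1,0,0,0,2,0,0,2,2,2,2,1,1,1,0,1,0,1,1,0,1]
Step 6: insert nz at [18, 19, 22, 23, 29] -> counters=[0,1,2,0,0,0,0,2,0,2,0,1,0,0,0,2,0,0,3,3,2,2,2,2,1,0,1,0,1,2,0,1]
Step 7: insert z at [2, 9, 15, 20, 21] -> counters=[0,1,3,0,0,0,0,2,0,3,0,1,0,0,0,3,0,0,3,3,3,3,2,2,1,0,1,0,1,2,0,1]
Final counters=[0,1,3,0,0,0,0,2,0,3,0,1,0,0,0,3,0,0,3,3,3,3,2,2,1,0,1,0,1,2,0,1] -> 17 nonzero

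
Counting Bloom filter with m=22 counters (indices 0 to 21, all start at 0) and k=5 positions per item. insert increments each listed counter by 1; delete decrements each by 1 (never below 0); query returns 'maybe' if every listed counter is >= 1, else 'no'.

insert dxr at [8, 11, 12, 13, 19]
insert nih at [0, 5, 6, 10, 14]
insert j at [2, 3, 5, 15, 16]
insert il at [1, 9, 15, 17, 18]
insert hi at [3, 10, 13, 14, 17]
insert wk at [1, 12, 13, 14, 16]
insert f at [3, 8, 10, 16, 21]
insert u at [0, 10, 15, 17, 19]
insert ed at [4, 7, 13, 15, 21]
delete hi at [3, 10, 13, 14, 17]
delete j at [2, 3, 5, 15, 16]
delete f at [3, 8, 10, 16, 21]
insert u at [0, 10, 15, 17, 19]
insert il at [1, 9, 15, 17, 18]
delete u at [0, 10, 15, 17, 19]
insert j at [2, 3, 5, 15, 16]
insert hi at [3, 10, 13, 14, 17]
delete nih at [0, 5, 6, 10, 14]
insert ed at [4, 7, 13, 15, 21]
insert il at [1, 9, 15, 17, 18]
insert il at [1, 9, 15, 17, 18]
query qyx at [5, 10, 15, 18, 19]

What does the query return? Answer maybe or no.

Step 1: insert dxr at [8, 11, 12, 13, 19] -> counters=[0,0,0,0,0,0,0,0,1,0,0,1,1,1,0,0,0,0,0,1,0,0]
Step 2: insert nih at [0, 5, 6, 10, 14] -> counters=[1,0,0,0,0,1,1,0,1,0,1,1,1,1,1,0,0,0,0,1,0,0]
Step 3: insert j at [2, 3, 5, 15, 16] -> counters=[1,0,1,1,0,2,1,0,1,0,1,1,1,1,1,1,1,0,0,1,0,0]
Step 4: insert il at [1, 9, 15, 17, 18] -> counters=[1,1,1,1,0,2,1,0,1,1,1,1,1,1,1,2,1,1,1,1,0,0]
Step 5: insert hi at [3, 10, 13, 14, 17] -> counters=[1,1,1,2,0,2,1,0,1,1,2,1,1,2,2,2,1,2,1,1,0,0]
Step 6: insert wk at [1, 12, 13, 14, 16] -> counters=[1,2,1,2,0,2,1,0,1,1,2,1,2,3,3,2,2,2,1,1,0,0]
Step 7: insert f at [3, 8, 10, 16, 21] -> counters=[1,2,1,3,0,2,1,0,2,1,3,1,2,3,3,2,3,2,1,1,0,1]
Step 8: insert u at [0, 10, 15, 17, 19] -> counters=[2,2,1,3,0,2,1,0,2,1,4,1,2,3,3,3,3,3,1,2,0,1]
Step 9: insert ed at [4, 7, 13, 15, 21] -> counters=[2,2,1,3,1,2,1,1,2,1,4,1,2,4,3,4,3,3,1,2,0,2]
Step 10: delete hi at [3, 10, 13, 14, 17] -> counters=[2,2,1,2,1,2,1,1,2,1,3,1,2,3,2,4,3,2,1,2,0,2]
Step 11: delete j at [2, 3, 5, 15, 16] -> counters=[2,2,0,1,1,1,1,1,2,1,3,1,2,3,2,3,2,2,1,2,0,2]
Step 12: delete f at [3, 8, 10, 16, 21] -> counters=[2,2,0,0,1,1,1,1,1,1,2,1,2,3,2,3,1,2,1,2,0,1]
Step 13: insert u at [0, 10, 15, 17, 19] -> counters=[3,2,0,0,1,1,1,1,1,1,3,1,2,3,2,4,1,3,1,3,0,1]
Step 14: insert il at [1, 9, 15, 17, 18] -> counters=[3,3,0,0,1,1,1,1,1,2,3,1,2,3,2,5,1,4,2,3,0,1]
Step 15: delete u at [0, 10, 15, 17, 19] -> counters=[2,3,0,0,1,1,1,1,1,2,2,1,2,3,2,4,1,3,2,2,0,1]
Step 16: insert j at [2, 3, 5, 15, 16] -> counters=[2,3,1,1,1,2,1,1,1,2,2,1,2,3,2,5,2,3,2,2,0,1]
Step 17: insert hi at [3, 10, 13, 14, 17] -> counters=[2,3,1,2,1,2,1,1,1,2,3,1,2,4,3,5,2,4,2,2,0,1]
Step 18: delete nih at [0, 5, 6, 10, 14] -> counters=[1,3,1,2,1,1,0,1,1,2,2,1,2,4,2,5,2,4,2,2,0,1]
Step 19: insert ed at [4, 7, 13, 15, 21] -> counters=[1,3,1,2,2,1,0,2,1,2,2,1,2,5,2,6,2,4,2,2,0,2]
Step 20: insert il at [1, 9, 15, 17, 18] -> counters=[1,4,1,2,2,1,0,2,1,3,2,1,2,5,2,7,2,5,3,2,0,2]
Step 21: insert il at [1, 9, 15, 17, 18] -> counters=[1,5,1,2,2,1,0,2,1,4,2,1,2,5,2,8,2,6,4,2,0,2]
Query qyx: check counters[5]=1 counters[10]=2 counters[15]=8 counters[18]=4 counters[19]=2 -> maybe

Answer: maybe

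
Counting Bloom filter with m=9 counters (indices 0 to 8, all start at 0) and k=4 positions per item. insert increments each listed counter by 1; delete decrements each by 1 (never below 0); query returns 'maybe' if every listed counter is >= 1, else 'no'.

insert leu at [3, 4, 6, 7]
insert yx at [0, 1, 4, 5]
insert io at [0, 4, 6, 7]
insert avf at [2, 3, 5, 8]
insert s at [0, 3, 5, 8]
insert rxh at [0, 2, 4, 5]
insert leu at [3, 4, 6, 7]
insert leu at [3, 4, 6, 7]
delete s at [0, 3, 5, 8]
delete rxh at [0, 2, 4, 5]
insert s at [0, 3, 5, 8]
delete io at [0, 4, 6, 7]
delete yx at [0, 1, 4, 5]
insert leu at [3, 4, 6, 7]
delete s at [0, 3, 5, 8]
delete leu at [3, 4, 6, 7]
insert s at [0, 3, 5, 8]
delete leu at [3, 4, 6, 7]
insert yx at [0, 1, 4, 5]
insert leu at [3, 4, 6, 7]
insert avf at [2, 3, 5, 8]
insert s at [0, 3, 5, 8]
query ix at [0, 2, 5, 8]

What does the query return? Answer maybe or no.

Answer: maybe

Derivation:
Step 1: insert leu at [3, 4, 6, 7] -> counters=[0,0,0,1,1,0,1,1,0]
Step 2: insert yx at [0, 1, 4, 5] -> counters=[1,1,0,1,2,1,1,1,0]
Step 3: insert io at [0, 4, 6, 7] -> counters=[2,1,0,1,3,1,2,2,0]
Step 4: insert avf at [2, 3, 5, 8] -> counters=[2,1,1,2,3,2,2,2,1]
Step 5: insert s at [0, 3, 5, 8] -> counters=[3,1,1,3,3,3,2,2,2]
Step 6: insert rxh at [0, 2, 4, 5] -> counters=[4,1,2,3,4,4,2,2,2]
Step 7: insert leu at [3, 4, 6, 7] -> counters=[4,1,2,4,5,4,3,3,2]
Step 8: insert leu at [3, 4, 6, 7] -> counters=[4,1,2,5,6,4,4,4,2]
Step 9: delete s at [0, 3, 5, 8] -> counters=[3,1,2,4,6,3,4,4,1]
Step 10: delete rxh at [0, 2, 4, 5] -> counters=[2,1,1,4,5,2,4,4,1]
Step 11: insert s at [0, 3, 5, 8] -> counters=[3,1,1,5,5,3,4,4,2]
Step 12: delete io at [0, 4, 6, 7] -> counters=[2,1,1,5,4,3,3,3,2]
Step 13: delete yx at [0, 1, 4, 5] -> counters=[1,0,1,5,3,2,3,3,2]
Step 14: insert leu at [3, 4, 6, 7] -> counters=[1,0,1,6,4,2,4,4,2]
Step 15: delete s at [0, 3, 5, 8] -> counters=[0,0,1,5,4,1,4,4,1]
Step 16: delete leu at [3, 4, 6, 7] -> counters=[0,0,1,4,3,1,3,3,1]
Step 17: insert s at [0, 3, 5, 8] -> counters=[1,0,1,5,3,2,3,3,2]
Step 18: delete leu at [3, 4, 6, 7] -> counters=[1,0,1,4,2,2,2,2,2]
Step 19: insert yx at [0, 1, 4, 5] -> counters=[2,1,1,4,3,3,2,2,2]
Step 20: insert leu at [3, 4, 6, 7] -> counters=[2,1,1,5,4,3,3,3,2]
Step 21: insert avf at [2, 3, 5, 8] -> counters=[2,1,2,6,4,4,3,3,3]
Step 22: insert s at [0, 3, 5, 8] -> counters=[3,1,2,7,4,5,3,3,4]
Query ix: check counters[0]=3 counters[2]=2 counters[5]=5 counters[8]=4 -> maybe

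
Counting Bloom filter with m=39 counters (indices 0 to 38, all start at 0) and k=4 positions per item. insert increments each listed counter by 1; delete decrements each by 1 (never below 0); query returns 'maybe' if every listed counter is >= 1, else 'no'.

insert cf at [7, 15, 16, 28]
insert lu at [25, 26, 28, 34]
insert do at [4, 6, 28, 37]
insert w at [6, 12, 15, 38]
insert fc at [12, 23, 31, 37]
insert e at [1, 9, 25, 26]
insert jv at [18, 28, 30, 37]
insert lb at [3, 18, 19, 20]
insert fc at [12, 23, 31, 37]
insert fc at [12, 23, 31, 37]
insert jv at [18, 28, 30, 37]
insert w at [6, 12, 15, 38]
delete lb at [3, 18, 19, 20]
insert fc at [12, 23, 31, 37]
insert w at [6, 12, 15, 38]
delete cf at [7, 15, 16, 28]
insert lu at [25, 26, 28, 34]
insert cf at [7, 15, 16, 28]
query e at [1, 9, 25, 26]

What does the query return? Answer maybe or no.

Answer: maybe

Derivation:
Step 1: insert cf at [7, 15, 16, 28] -> counters=[0,0,0,0,0,0,0,1,0,0,0,0,0,0,0,1,1,0,0,0,0,0,0,0,0,0,0,0,1,0,0,0,0,0,0,0,0,0,0]
Step 2: insert lu at [25, 26, 28, 34] -> counters=[0,0,0,0,0,0,0,1,0,0,0,0,0,0,0,1,1,0,0,0,0,0,0,0,0,1,1,0,2,0,0,0,0,0,1,0,0,0,0]
Step 3: insert do at [4, 6, 28, 37] -> counters=[0,0,0,0,1,0,1,1,0,0,0,0,0,0,0,1,1,0,0,0,0,0,0,0,0,1,1,0,3,0,0,0,0,0,1,0,0,1,0]
Step 4: insert w at [6, 12, 15, 38] -> counters=[0,0,0,0,1,0,2,1,0,0,0,0,1,0,0,2,1,0,0,0,0,0,0,0,0,1,1,0,3,0,0,0,0,0,1,0,0,1,1]
Step 5: insert fc at [12, 23, 31, 37] -> counters=[0,0,0,0,1,0,2,1,0,0,0,0,2,0,0,2,1,0,0,0,0,0,0,1,0,1,1,0,3,0,0,1,0,0,1,0,0,2,1]
Step 6: insert e at [1, 9, 25, 26] -> counters=[0,1,0,0,1,0,2,1,0,1,0,0,2,0,0,2,1,0,0,0,0,0,0,1,0,2,2,0,3,0,0,1,0,0,1,0,0,2,1]
Step 7: insert jv at [18, 28, 30, 37] -> counters=[0,1,0,0,1,0,2,1,0,1,0,0,2,0,0,2,1,0,1,0,0,0,0,1,0,2,2,0,4,0,1,1,0,0,1,0,0,3,1]
Step 8: insert lb at [3, 18, 19, 20] -> counters=[0,1,0,1,1,0,2,1,0,1,0,0,2,0,0,2,1,0,2,1,1,0,0,1,0,2,2,0,4,0,1,1,0,0,1,0,0,3,1]
Step 9: insert fc at [12, 23, 31, 37] -> counters=[0,1,0,1,1,0,2,1,0,1,0,0,3,0,0,2,1,0,2,1,1,0,0,2,0,2,2,0,4,0,1,2,0,0,1,0,0,4,1]
Step 10: insert fc at [12, 23, 31, 37] -> counters=[0,1,0,1,1,0,2,1,0,1,0,0,4,0,0,2,1,0,2,1,1,0,0,3,0,2,2,0,4,0,1,3,0,0,1,0,0,5,1]
Step 11: insert jv at [18, 28, 30, 37] -> counters=[0,1,0,1,1,0,2,1,0,1,0,0,4,0,0,2,1,0,3,1,1,0,0,3,0,2,2,0,5,0,2,3,0,0,1,0,0,6,1]
Step 12: insert w at [6, 12, 15, 38] -> counters=[0,1,0,1,1,0,3,1,0,1,0,0,5,0,0,3,1,0,3,1,1,0,0,3,0,2,2,0,5,0,2,3,0,0,1,0,0,6,2]
Step 13: delete lb at [3, 18, 19, 20] -> counters=[0,1,0,0,1,0,3,1,0,1,0,0,5,0,0,3,1,0,2,0,0,0,0,3,0,2,2,0,5,0,2,3,0,0,1,0,0,6,2]
Step 14: insert fc at [12, 23, 31, 37] -> counters=[0,1,0,0,1,0,3,1,0,1,0,0,6,0,0,3,1,0,2,0,0,0,0,4,0,2,2,0,5,0,2,4,0,0,1,0,0,7,2]
Step 15: insert w at [6, 12, 15, 38] -> counters=[0,1,0,0,1,0,4,1,0,1,0,0,7,0,0,4,1,0,2,0,0,0,0,4,0,2,2,0,5,0,2,4,0,0,1,0,0,7,3]
Step 16: delete cf at [7, 15, 16, 28] -> counters=[0,1,0,0,1,0,4,0,0,1,0,0,7,0,0,3,0,0,2,0,0,0,0,4,0,2,2,0,4,0,2,4,0,0,1,0,0,7,3]
Step 17: insert lu at [25, 26, 28, 34] -> counters=[0,1,0,0,1,0,4,0,0,1,0,0,7,0,0,3,0,0,2,0,0,0,0,4,0,3,3,0,5,0,2,4,0,0,2,0,0,7,3]
Step 18: insert cf at [7, 15, 16, 28] -> counters=[0,1,0,0,1,0,4,1,0,1,0,0,7,0,0,4,1,0,2,0,0,0,0,4,0,3,3,0,6,0,2,4,0,0,2,0,0,7,3]
Query e: check counters[1]=1 counters[9]=1 counters[25]=3 counters[26]=3 -> maybe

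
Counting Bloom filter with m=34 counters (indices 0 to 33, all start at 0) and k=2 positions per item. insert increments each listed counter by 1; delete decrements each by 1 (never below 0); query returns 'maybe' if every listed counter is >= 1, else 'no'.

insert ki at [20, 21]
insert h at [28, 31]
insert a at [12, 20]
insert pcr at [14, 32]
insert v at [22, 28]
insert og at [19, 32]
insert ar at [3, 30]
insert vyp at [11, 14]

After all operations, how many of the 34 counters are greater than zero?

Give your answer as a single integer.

Step 1: insert ki at [20, 21] -> counters=[0,0,0,0,0,0,0,0,0,0,0,0,0,0,0,0,0,0,0,0,1,1,0,0,0,0,0,0,0,0,0,0,0,0]
Step 2: insert h at [28, 31] -> counters=[0,0,0,0,0,0,0,0,0,0,0,0,0,0,0,0,0,0,0,0,1,1,0,0,0,0,0,0,1,0,0,1,0,0]
Step 3: insert a at [12, 20] -> counters=[0,0,0,0,0,0,0,0,0,0,0,0,1,0,0,0,0,0,0,0,2,1,0,0,0,0,0,0,1,0,0,1,0,0]
Step 4: insert pcr at [14, 32] -> counters=[0,0,0,0,0,0,0,0,0,0,0,0,1,0,1,0,0,0,0,0,2,1,0,0,0,0,0,0,1,0,0,1,1,0]
Step 5: insert v at [22, 28] -> counters=[0,0,0,0,0,0,0,0,0,0,0,0,1,0,1,0,0,0,0,0,2,1,1,0,0,0,0,0,2,0,0,1,1,0]
Step 6: insert og at [19, 32] -> counters=[0,0,0,0,0,0,0,0,0,0,0,0,1,0,1,0,0,0,0,1,2,1,1,0,0,0,0,0,2,0,0,1,2,0]
Step 7: insert ar at [3, 30] -> counters=[0,0,0,1,0,0,0,0,0,0,0,0,1,0,1,0,0,0,0,1,2,1,1,0,0,0,0,0,2,0,1,1,2,0]
Step 8: insert vyp at [11, 14] -> counters=[0,0,0,1,0,0,0,0,0,0,0,1,1,0,2,0,0,0,0,1,2,1,1,0,0,0,0,0,2,0,1,1,2,0]
Final counters=[0,0,0,1,0,0,0,0,0,0,0,1,1,0,2,0,0,0,0,1,2,1,1,0,0,0,0,0,2,0,1,1,2,0] -> 12 nonzero

Answer: 12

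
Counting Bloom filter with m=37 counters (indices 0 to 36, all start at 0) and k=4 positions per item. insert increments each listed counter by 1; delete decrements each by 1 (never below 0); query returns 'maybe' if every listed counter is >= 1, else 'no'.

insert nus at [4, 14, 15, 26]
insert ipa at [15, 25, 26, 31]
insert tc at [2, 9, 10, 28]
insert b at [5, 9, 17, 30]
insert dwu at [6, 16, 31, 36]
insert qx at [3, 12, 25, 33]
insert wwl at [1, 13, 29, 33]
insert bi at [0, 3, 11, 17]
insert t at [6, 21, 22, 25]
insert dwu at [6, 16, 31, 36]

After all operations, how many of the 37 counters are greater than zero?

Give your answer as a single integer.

Step 1: insert nus at [4, 14, 15, 26] -> counters=[0,0,0,0,1,0,0,0,0,0,0,0,0,0,1,1,0,0,0,0,0,0,0,0,0,0,1,0,0,0,0,0,0,0,0,0,0]
Step 2: insert ipa at [15, 25, 26, 31] -> counters=[0,0,0,0,1,0,0,0,0,0,0,0,0,0,1,2,0,0,0,0,0,0,0,0,0,1,2,0,0,0,0,1,0,0,0,0,0]
Step 3: insert tc at [2, 9, 10, 28] -> counters=[0,0,1,0,1,0,0,0,0,1,1,0,0,0,1,2,0,0,0,0,0,0,0,0,0,1,2,0,1,0,0,1,0,0,0,0,0]
Step 4: insert b at [5, 9, 17, 30] -> counters=[0,0,1,0,1,1,0,0,0,2,1,0,0,0,1,2,0,1,0,0,0,0,0,0,0,1,2,0,1,0,1,1,0,0,0,0,0]
Step 5: insert dwu at [6, 16, 31, 36] -> counters=[0,0,1,0,1,1,1,0,0,2,1,0,0,0,1,2,1,1,0,0,0,0,0,0,0,1,2,0,1,0,1,2,0,0,0,0,1]
Step 6: insert qx at [3, 12, 25, 33] -> counters=[0,0,1,1,1,1,1,0,0,2,1,0,1,0,1,2,1,1,0,0,0,0,0,0,0,2,2,0,1,0,1,2,0,1,0,0,1]
Step 7: insert wwl at [1, 13, 29, 33] -> counters=[0,1,1,1,1,1,1,0,0,2,1,0,1,1,1,2,1,1,0,0,0,0,0,0,0,2,2,0,1,1,1,2,0,2,0,0,1]
Step 8: insert bi at [0, 3, 11, 17] -> counters=[1,1,1,2,1,1,1,0,0,2,1,1,1,1,1,2,1,2,0,0,0,0,0,0,0,2,2,0,1,1,1,2,0,2,0,0,1]
Step 9: insert t at [6, 21, 22, 25] -> counters=[1,1,1,2,1,1,2,0,0,2,1,1,1,1,1,2,1,2,0,0,0,1,1,0,0,3,2,0,1,1,1,2,0,2,0,0,1]
Step 10: insert dwu at [6, 16, 31, 36] -> counters=[1,1,1,2,1,1,3,0,0,2,1,1,1,1,1,2,2,2,0,0,0,1,1,0,0,3,2,0,1,1,1,3,0,2,0,0,2]
Final counters=[1,1,1,2,1,1,3,0,0,2,1,1,1,1,1,2,2,2,0,0,0,1,1,0,0,3,2,0,1,1,1,3,0,2,0,0,2] -> 26 nonzero

Answer: 26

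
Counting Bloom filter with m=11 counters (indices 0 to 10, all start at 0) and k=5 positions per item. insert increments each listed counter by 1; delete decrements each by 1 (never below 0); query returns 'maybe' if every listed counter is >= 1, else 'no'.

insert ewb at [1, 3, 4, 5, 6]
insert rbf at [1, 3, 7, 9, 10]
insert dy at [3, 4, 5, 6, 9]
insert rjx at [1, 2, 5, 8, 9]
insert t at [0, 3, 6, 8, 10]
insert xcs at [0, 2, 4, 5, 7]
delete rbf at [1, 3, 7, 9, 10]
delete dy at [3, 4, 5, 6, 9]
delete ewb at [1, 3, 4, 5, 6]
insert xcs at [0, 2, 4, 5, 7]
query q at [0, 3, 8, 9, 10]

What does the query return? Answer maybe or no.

Step 1: insert ewb at [1, 3, 4, 5, 6] -> counters=[0,1,0,1,1,1,1,0,0,0,0]
Step 2: insert rbf at [1, 3, 7, 9, 10] -> counters=[0,2,0,2,1,1,1,1,0,1,1]
Step 3: insert dy at [3, 4, 5, 6, 9] -> counters=[0,2,0,3,2,2,2,1,0,2,1]
Step 4: insert rjx at [1, 2, 5, 8, 9] -> counters=[0,3,1,3,2,3,2,1,1,3,1]
Step 5: insert t at [0, 3, 6, 8, 10] -> counters=[1,3,1,4,2,3,3,1,2,3,2]
Step 6: insert xcs at [0, 2, 4, 5, 7] -> counters=[2,3,2,4,3,4,3,2,2,3,2]
Step 7: delete rbf at [1, 3, 7, 9, 10] -> counters=[2,2,2,3,3,4,3,1,2,2,1]
Step 8: delete dy at [3, 4, 5, 6, 9] -> counters=[2,2,2,2,2,3,2,1,2,1,1]
Step 9: delete ewb at [1, 3, 4, 5, 6] -> counters=[2,1,2,1,1,2,1,1,2,1,1]
Step 10: insert xcs at [0, 2, 4, 5, 7] -> counters=[3,1,3,1,2,3,1,2,2,1,1]
Query q: check counters[0]=3 counters[3]=1 counters[8]=2 counters[9]=1 counters[10]=1 -> maybe

Answer: maybe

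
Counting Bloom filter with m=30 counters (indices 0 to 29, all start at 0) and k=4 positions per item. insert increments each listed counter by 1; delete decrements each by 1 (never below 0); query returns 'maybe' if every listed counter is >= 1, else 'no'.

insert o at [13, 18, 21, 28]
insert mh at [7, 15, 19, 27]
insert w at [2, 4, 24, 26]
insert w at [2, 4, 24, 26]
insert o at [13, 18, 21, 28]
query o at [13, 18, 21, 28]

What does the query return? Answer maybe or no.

Step 1: insert o at [13, 18, 21, 28] -> counters=[0,0,0,0,0,0,0,0,0,0,0,0,0,1,0,0,0,0,1,0,0,1,0,0,0,0,0,0,1,0]
Step 2: insert mh at [7, 15, 19, 27] -> counters=[0,0,0,0,0,0,0,1,0,0,0,0,0,1,0,1,0,0,1,1,0,1,0,0,0,0,0,1,1,0]
Step 3: insert w at [2, 4, 24, 26] -> counters=[0,0,1,0,1,0,0,1,0,0,0,0,0,1,0,1,0,0,1,1,0,1,0,0,1,0,1,1,1,0]
Step 4: insert w at [2, 4, 24, 26] -> counters=[0,0,2,0,2,0,0,1,0,0,0,0,0,1,0,1,0,0,1,1,0,1,0,0,2,0,2,1,1,0]
Step 5: insert o at [13, 18, 21, 28] -> counters=[0,0,2,0,2,0,0,1,0,0,0,0,0,2,0,1,0,0,2,1,0,2,0,0,2,0,2,1,2,0]
Query o: check counters[13]=2 counters[18]=2 counters[21]=2 counters[28]=2 -> maybe

Answer: maybe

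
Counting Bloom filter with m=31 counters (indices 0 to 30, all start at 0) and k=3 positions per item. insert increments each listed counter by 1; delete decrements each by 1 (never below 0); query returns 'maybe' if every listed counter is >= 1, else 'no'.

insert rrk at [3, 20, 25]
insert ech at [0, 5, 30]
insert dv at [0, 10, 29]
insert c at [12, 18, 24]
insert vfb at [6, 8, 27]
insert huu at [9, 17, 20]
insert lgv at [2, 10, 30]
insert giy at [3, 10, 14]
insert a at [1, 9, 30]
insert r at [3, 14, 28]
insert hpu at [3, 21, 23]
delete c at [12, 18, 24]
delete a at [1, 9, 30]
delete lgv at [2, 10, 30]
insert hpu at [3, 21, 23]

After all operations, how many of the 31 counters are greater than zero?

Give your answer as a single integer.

Step 1: insert rrk at [3, 20, 25] -> counters=[0,0,0,1,0,0,0,0,0,0,0,0,0,0,0,0,0,0,0,0,1,0,0,0,0,1,0,0,0,0,0]
Step 2: insert ech at [0, 5, 30] -> counters=[1,0,0,1,0,1,0,0,0,0,0,0,0,0,0,0,0,0,0,0,1,0,0,0,0,1,0,0,0,0,1]
Step 3: insert dv at [0, 10, 29] -> counters=[2,0,0,1,0,1,0,0,0,0,1,0,0,0,0,0,0,0,0,0,1,0,0,0,0,1,0,0,0,1,1]
Step 4: insert c at [12, 18, 24] -> counters=[2,0,0,1,0,1,0,0,0,0,1,0,1,0,0,0,0,0,1,0,1,0,0,0,1,1,0,0,0,1,1]
Step 5: insert vfb at [6, 8, 27] -> counters=[2,0,0,1,0,1,1,0,1,0,1,0,1,0,0,0,0,0,1,0,1,0,0,0,1,1,0,1,0,1,1]
Step 6: insert huu at [9, 17, 20] -> counters=[2,0,0,1,0,1,1,0,1,1,1,0,1,0,0,0,0,1,1,0,2,0,0,0,1,1,0,1,0,1,1]
Step 7: insert lgv at [2, 10, 30] -> counters=[2,0,1,1,0,1,1,0,1,1,2,0,1,0,0,0,0,1,1,0,2,0,0,0,1,1,0,1,0,1,2]
Step 8: insert giy at [3, 10, 14] -> counters=[2,0,1,2,0,1,1,0,1,1,3,0,1,0,1,0,0,1,1,0,2,0,0,0,1,1,0,1,0,1,2]
Step 9: insert a at [1, 9, 30] -> counters=[2,1,1,2,0,1,1,0,1,2,3,0,1,0,1,0,0,1,1,0,2,0,0,0,1,1,0,1,0,1,3]
Step 10: insert r at [3, 14, 28] -> counters=[2,1,1,3,0,1,1,0,1,2,3,0,1,0,2,0,0,1,1,0,2,0,0,0,1,1,0,1,1,1,3]
Step 11: insert hpu at [3, 21, 23] -> counters=[2,1,1,4,0,1,1,0,1,2,3,0,1,0,2,0,0,1,1,0,2,1,0,1,1,1,0,1,1,1,3]
Step 12: delete c at [12, 18, 24] -> counters=[2,1,1,4,0,1,1,0,1,2,3,0,0,0,2,0,0,1,0,0,2,1,0,1,0,1,0,1,1,1,3]
Step 13: delete a at [1, 9, 30] -> counters=[2,0,1,4,0,1,1,0,1,1,3,0,0,0,2,0,0,1,0,0,2,1,0,1,0,1,0,1,1,1,2]
Step 14: delete lgv at [2, 10, 30] -> counters=[2,0,0,4,0,1,1,0,1,1,2,0,0,0,2,0,0,1,0,0,2,1,0,1,0,1,0,1,1,1,1]
Step 15: insert hpu at [3, 21, 23] -> counters=[2,0,0,5,0,1,1,0,1,1,2,0,0,0,2,0,0,1,0,0,2,2,0,2,0,1,0,1,1,1,1]
Final counters=[2,0,0,5,0,1,1,0,1,1,2,0,0,0,2,0,0,1,0,0,2,2,0,2,0,1,0,1,1,1,1] -> 17 nonzero

Answer: 17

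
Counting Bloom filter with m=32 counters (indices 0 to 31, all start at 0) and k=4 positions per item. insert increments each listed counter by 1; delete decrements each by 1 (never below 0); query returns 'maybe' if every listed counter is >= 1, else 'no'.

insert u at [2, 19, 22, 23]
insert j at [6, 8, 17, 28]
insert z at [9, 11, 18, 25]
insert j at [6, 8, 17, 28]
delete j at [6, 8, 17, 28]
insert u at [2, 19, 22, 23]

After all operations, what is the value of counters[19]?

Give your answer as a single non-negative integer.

Step 1: insert u at [2, 19, 22, 23] -> counters=[0,0,1,0,0,0,0,0,0,0,0,0,0,0,0,0,0,0,0,1,0,0,1,1,0,0,0,0,0,0,0,0]
Step 2: insert j at [6, 8, 17, 28] -> counters=[0,0,1,0,0,0,1,0,1,0,0,0,0,0,0,0,0,1,0,1,0,0,1,1,0,0,0,0,1,0,0,0]
Step 3: insert z at [9, 11, 18, 25] -> counters=[0,0,1,0,0,0,1,0,1,1,0,1,0,0,0,0,0,1,1,1,0,0,1,1,0,1,0,0,1,0,0,0]
Step 4: insert j at [6, 8, 17, 28] -> counters=[0,0,1,0,0,0,2,0,2,1,0,1,0,0,0,0,0,2,1,1,0,0,1,1,0,1,0,0,2,0,0,0]
Step 5: delete j at [6, 8, 17, 28] -> counters=[0,0,1,0,0,0,1,0,1,1,0,1,0,0,0,0,0,1,1,1,0,0,1,1,0,1,0,0,1,0,0,0]
Step 6: insert u at [2, 19, 22, 23] -> counters=[0,0,2,0,0,0,1,0,1,1,0,1,0,0,0,0,0,1,1,2,0,0,2,2,0,1,0,0,1,0,0,0]
Final counters=[0,0,2,0,0,0,1,0,1,1,0,1,0,0,0,0,0,1,1,2,0,0,2,2,0,1,0,0,1,0,0,0] -> counters[19]=2

Answer: 2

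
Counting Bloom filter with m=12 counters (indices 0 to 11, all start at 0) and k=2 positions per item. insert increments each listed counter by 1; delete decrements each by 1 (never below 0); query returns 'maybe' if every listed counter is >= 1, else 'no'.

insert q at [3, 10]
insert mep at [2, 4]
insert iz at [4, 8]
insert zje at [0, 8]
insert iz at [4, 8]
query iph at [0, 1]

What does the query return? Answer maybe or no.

Step 1: insert q at [3, 10] -> counters=[0,0,0,1,0,0,0,0,0,0,1,0]
Step 2: insert mep at [2, 4] -> counters=[0,0,1,1,1,0,0,0,0,0,1,0]
Step 3: insert iz at [4, 8] -> counters=[0,0,1,1,2,0,0,0,1,0,1,0]
Step 4: insert zje at [0, 8] -> counters=[1,0,1,1,2,0,0,0,2,0,1,0]
Step 5: insert iz at [4, 8] -> counters=[1,0,1,1,3,0,0,0,3,0,1,0]
Query iph: check counters[0]=1 counters[1]=0 -> no

Answer: no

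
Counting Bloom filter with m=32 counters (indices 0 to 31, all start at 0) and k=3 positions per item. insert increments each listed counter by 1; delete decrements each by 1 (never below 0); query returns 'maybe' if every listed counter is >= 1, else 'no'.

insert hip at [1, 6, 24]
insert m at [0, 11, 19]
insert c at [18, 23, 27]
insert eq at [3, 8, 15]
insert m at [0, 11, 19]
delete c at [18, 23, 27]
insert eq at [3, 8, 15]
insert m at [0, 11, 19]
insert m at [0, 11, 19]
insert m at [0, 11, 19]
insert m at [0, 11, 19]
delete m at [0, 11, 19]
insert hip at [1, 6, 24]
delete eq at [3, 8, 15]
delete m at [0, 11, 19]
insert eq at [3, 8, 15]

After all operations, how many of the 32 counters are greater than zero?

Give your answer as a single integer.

Step 1: insert hip at [1, 6, 24] -> counters=[0,1,0,0,0,0,1,0,0,0,0,0,0,0,0,0,0,0,0,0,0,0,0,0,1,0,0,0,0,0,0,0]
Step 2: insert m at [0, 11, 19] -> counters=[1,1,0,0,0,0,1,0,0,0,0,1,0,0,0,0,0,0,0,1,0,0,0,0,1,0,0,0,0,0,0,0]
Step 3: insert c at [18, 23, 27] -> counters=[1,1,0,0,0,0,1,0,0,0,0,1,0,0,0,0,0,0,1,1,0,0,0,1,1,0,0,1,0,0,0,0]
Step 4: insert eq at [3, 8, 15] -> counters=[1,1,0,1,0,0,1,0,1,0,0,1,0,0,0,1,0,0,1,1,0,0,0,1,1,0,0,1,0,0,0,0]
Step 5: insert m at [0, 11, 19] -> counters=[2,1,0,1,0,0,1,0,1,0,0,2,0,0,0,1,0,0,1,2,0,0,0,1,1,0,0,1,0,0,0,0]
Step 6: delete c at [18, 23, 27] -> counters=[2,1,0,1,0,0,1,0,1,0,0,2,0,0,0,1,0,0,0,2,0,0,0,0,1,0,0,0,0,0,0,0]
Step 7: insert eq at [3, 8, 15] -> counters=[2,1,0,2,0,0,1,0,2,0,0,2,0,0,0,2,0,0,0,2,0,0,0,0,1,0,0,0,0,0,0,0]
Step 8: insert m at [0, 11, 19] -> counters=[3,1,0,2,0,0,1,0,2,0,0,3,0,0,0,2,0,0,0,3,0,0,0,0,1,0,0,0,0,0,0,0]
Step 9: insert m at [0, 11, 19] -> counters=[4,1,0,2,0,0,1,0,2,0,0,4,0,0,0,2,0,0,0,4,0,0,0,0,1,0,0,0,0,0,0,0]
Step 10: insert m at [0, 11, 19] -> counters=[5,1,0,2,0,0,1,0,2,0,0,5,0,0,0,2,0,0,0,5,0,0,0,0,1,0,0,0,0,0,0,0]
Step 11: insert m at [0, 11, 19] -> counters=[6,1,0,2,0,0,1,0,2,0,0,6,0,0,0,2,0,0,0,6,0,0,0,0,1,0,0,0,0,0,0,0]
Step 12: delete m at [0, 11, 19] -> counters=[5,1,0,2,0,0,1,0,2,0,0,5,0,0,0,2,0,0,0,5,0,0,0,0,1,0,0,0,0,0,0,0]
Step 13: insert hip at [1, 6, 24] -> counters=[5,2,0,2,0,0,2,0,2,0,0,5,0,0,0,2,0,0,0,5,0,0,0,0,2,0,0,0,0,0,0,0]
Step 14: delete eq at [3, 8, 15] -> counters=[5,2,0,1,0,0,2,0,1,0,0,5,0,0,0,1,0,0,0,5,0,0,0,0,2,0,0,0,0,0,0,0]
Step 15: delete m at [0, 11, 19] -> counters=[4,2,0,1,0,0,2,0,1,0,0,4,0,0,0,1,0,0,0,4,0,0,0,0,2,0,0,0,0,0,0,0]
Step 16: insert eq at [3, 8, 15] -> counters=[4,2,0,2,0,0,2,0,2,0,0,4,0,0,0,2,0,0,0,4,0,0,0,0,2,0,0,0,0,0,0,0]
Final counters=[4,2,0,2,0,0,2,0,2,0,0,4,0,0,0,2,0,0,0,4,0,0,0,0,2,0,0,0,0,0,0,0] -> 9 nonzero

Answer: 9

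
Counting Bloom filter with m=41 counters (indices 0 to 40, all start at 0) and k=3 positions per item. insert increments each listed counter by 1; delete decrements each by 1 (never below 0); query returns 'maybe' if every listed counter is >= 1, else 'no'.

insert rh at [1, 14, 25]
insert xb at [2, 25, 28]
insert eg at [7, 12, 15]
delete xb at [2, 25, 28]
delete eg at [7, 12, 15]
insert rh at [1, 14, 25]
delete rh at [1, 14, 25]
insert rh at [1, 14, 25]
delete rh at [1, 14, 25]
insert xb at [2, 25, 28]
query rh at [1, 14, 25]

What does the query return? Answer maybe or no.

Step 1: insert rh at [1, 14, 25] -> counters=[0,1,0,0,0,0,0,0,0,0,0,0,0,0,1,0,0,0,0,0,0,0,0,0,0,1,0,0,0,0,0,0,0,0,0,0,0,0,0,0,0]
Step 2: insert xb at [2, 25, 28] -> counters=[0,1,1,0,0,0,0,0,0,0,0,0,0,0,1,0,0,0,0,0,0,0,0,0,0,2,0,0,1,0,0,0,0,0,0,0,0,0,0,0,0]
Step 3: insert eg at [7, 12, 15] -> counters=[0,1,1,0,0,0,0,1,0,0,0,0,1,0,1,1,0,0,0,0,0,0,0,0,0,2,0,0,1,0,0,0,0,0,0,0,0,0,0,0,0]
Step 4: delete xb at [2, 25, 28] -> counters=[0,1,0,0,0,0,0,1,0,0,0,0,1,0,1,1,0,0,0,0,0,0,0,0,0,1,0,0,0,0,0,0,0,0,0,0,0,0,0,0,0]
Step 5: delete eg at [7, 12, 15] -> counters=[0,1,0,0,0,0,0,0,0,0,0,0,0,0,1,0,0,0,0,0,0,0,0,0,0,1,0,0,0,0,0,0,0,0,0,0,0,0,0,0,0]
Step 6: insert rh at [1, 14, 25] -> counters=[0,2,0,0,0,0,0,0,0,0,0,0,0,0,2,0,0,0,0,0,0,0,0,0,0,2,0,0,0,0,0,0,0,0,0,0,0,0,0,0,0]
Step 7: delete rh at [1, 14, 25] -> counters=[0,1,0,0,0,0,0,0,0,0,0,0,0,0,1,0,0,0,0,0,0,0,0,0,0,1,0,0,0,0,0,0,0,0,0,0,0,0,0,0,0]
Step 8: insert rh at [1, 14, 25] -> counters=[0,2,0,0,0,0,0,0,0,0,0,0,0,0,2,0,0,0,0,0,0,0,0,0,0,2,0,0,0,0,0,0,0,0,0,0,0,0,0,0,0]
Step 9: delete rh at [1, 14, 25] -> counters=[0,1,0,0,0,0,0,0,0,0,0,0,0,0,1,0,0,0,0,0,0,0,0,0,0,1,0,0,0,0,0,0,0,0,0,0,0,0,0,0,0]
Step 10: insert xb at [2, 25, 28] -> counters=[0,1,1,0,0,0,0,0,0,0,0,0,0,0,1,0,0,0,0,0,0,0,0,0,0,2,0,0,1,0,0,0,0,0,0,0,0,0,0,0,0]
Query rh: check counters[1]=1 counters[14]=1 counters[25]=2 -> maybe

Answer: maybe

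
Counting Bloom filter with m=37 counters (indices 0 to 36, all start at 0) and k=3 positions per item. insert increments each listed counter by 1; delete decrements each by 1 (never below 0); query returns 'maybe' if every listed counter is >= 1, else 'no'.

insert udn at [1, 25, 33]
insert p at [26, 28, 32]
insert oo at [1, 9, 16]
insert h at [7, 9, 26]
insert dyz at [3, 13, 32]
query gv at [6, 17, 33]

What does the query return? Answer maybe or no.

Step 1: insert udn at [1, 25, 33] -> counters=[0,1,0,0,0,0,0,0,0,0,0,0,0,0,0,0,0,0,0,0,0,0,0,0,0,1,0,0,0,0,0,0,0,1,0,0,0]
Step 2: insert p at [26, 28, 32] -> counters=[0,1,0,0,0,0,0,0,0,0,0,0,0,0,0,0,0,0,0,0,0,0,0,0,0,1,1,0,1,0,0,0,1,1,0,0,0]
Step 3: insert oo at [1, 9, 16] -> counters=[0,2,0,0,0,0,0,0,0,1,0,0,0,0,0,0,1,0,0,0,0,0,0,0,0,1,1,0,1,0,0,0,1,1,0,0,0]
Step 4: insert h at [7, 9, 26] -> counters=[0,2,0,0,0,0,0,1,0,2,0,0,0,0,0,0,1,0,0,0,0,0,0,0,0,1,2,0,1,0,0,0,1,1,0,0,0]
Step 5: insert dyz at [3, 13, 32] -> counters=[0,2,0,1,0,0,0,1,0,2,0,0,0,1,0,0,1,0,0,0,0,0,0,0,0,1,2,0,1,0,0,0,2,1,0,0,0]
Query gv: check counters[6]=0 counters[17]=0 counters[33]=1 -> no

Answer: no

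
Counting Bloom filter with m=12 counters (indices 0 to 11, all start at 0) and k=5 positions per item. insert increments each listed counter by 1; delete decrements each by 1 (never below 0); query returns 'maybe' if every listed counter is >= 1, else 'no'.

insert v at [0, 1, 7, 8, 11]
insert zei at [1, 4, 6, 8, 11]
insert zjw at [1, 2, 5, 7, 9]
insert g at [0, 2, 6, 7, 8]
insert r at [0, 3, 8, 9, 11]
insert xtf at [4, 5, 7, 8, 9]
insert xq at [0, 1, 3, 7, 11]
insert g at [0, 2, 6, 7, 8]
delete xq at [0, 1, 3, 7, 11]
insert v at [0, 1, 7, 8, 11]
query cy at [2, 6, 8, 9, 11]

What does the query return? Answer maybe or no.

Answer: maybe

Derivation:
Step 1: insert v at [0, 1, 7, 8, 11] -> counters=[1,1,0,0,0,0,0,1,1,0,0,1]
Step 2: insert zei at [1, 4, 6, 8, 11] -> counters=[1,2,0,0,1,0,1,1,2,0,0,2]
Step 3: insert zjw at [1, 2, 5, 7, 9] -> counters=[1,3,1,0,1,1,1,2,2,1,0,2]
Step 4: insert g at [0, 2, 6, 7, 8] -> counters=[2,3,2,0,1,1,2,3,3,1,0,2]
Step 5: insert r at [0, 3, 8, 9, 11] -> counters=[3,3,2,1,1,1,2,3,4,2,0,3]
Step 6: insert xtf at [4, 5, 7, 8, 9] -> counters=[3,3,2,1,2,2,2,4,5,3,0,3]
Step 7: insert xq at [0, 1, 3, 7, 11] -> counters=[4,4,2,2,2,2,2,5,5,3,0,4]
Step 8: insert g at [0, 2, 6, 7, 8] -> counters=[5,4,3,2,2,2,3,6,6,3,0,4]
Step 9: delete xq at [0, 1, 3, 7, 11] -> counters=[4,3,3,1,2,2,3,5,6,3,0,3]
Step 10: insert v at [0, 1, 7, 8, 11] -> counters=[5,4,3,1,2,2,3,6,7,3,0,4]
Query cy: check counters[2]=3 counters[6]=3 counters[8]=7 counters[9]=3 counters[11]=4 -> maybe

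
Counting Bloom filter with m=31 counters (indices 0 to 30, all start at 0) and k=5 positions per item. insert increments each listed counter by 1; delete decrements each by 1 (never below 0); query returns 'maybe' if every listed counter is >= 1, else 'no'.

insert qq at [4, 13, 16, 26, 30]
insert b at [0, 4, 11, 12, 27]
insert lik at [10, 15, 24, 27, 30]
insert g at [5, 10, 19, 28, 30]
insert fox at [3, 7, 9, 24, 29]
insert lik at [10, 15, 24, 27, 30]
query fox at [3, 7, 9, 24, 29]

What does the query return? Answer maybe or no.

Step 1: insert qq at [4, 13, 16, 26, 30] -> counters=[0,0,0,0,1,0,0,0,0,0,0,0,0,1,0,0,1,0,0,0,0,0,0,0,0,0,1,0,0,0,1]
Step 2: insert b at [0, 4, 11, 12, 27] -> counters=[1,0,0,0,2,0,0,0,0,0,0,1,1,1,0,0,1,0,0,0,0,0,0,0,0,0,1,1,0,0,1]
Step 3: insert lik at [10, 15, 24, 27, 30] -> counters=[1,0,0,0,2,0,0,0,0,0,1,1,1,1,0,1,1,0,0,0,0,0,0,0,1,0,1,2,0,0,2]
Step 4: insert g at [5, 10, 19, 28, 30] -> counters=[1,0,0,0,2,1,0,0,0,0,2,1,1,1,0,1,1,0,0,1,0,0,0,0,1,0,1,2,1,0,3]
Step 5: insert fox at [3, 7, 9, 24, 29] -> counters=[1,0,0,1,2,1,0,1,0,1,2,1,1,1,0,1,1,0,0,1,0,0,0,0,2,0,1,2,1,1,3]
Step 6: insert lik at [10, 15, 24, 27, 30] -> counters=[1,0,0,1,2,1,0,1,0,1,3,1,1,1,0,2,1,0,0,1,0,0,0,0,3,0,1,3,1,1,4]
Query fox: check counters[3]=1 counters[7]=1 counters[9]=1 counters[24]=3 counters[29]=1 -> maybe

Answer: maybe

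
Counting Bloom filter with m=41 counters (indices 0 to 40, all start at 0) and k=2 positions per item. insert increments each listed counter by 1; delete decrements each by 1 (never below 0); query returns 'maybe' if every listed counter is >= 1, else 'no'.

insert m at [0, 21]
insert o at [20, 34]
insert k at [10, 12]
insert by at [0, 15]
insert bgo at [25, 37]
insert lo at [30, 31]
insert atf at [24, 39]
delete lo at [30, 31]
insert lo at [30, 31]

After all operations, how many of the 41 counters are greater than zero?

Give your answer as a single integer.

Step 1: insert m at [0, 21] -> counters=[1,0,0,0,0,0,0,0,0,0,0,0,0,0,0,0,0,0,0,0,0,1,0,0,0,0,0,0,0,0,0,0,0,0,0,0,0,0,0,0,0]
Step 2: insert o at [20, 34] -> counters=[1,0,0,0,0,0,0,0,0,0,0,0,0,0,0,0,0,0,0,0,1,1,0,0,0,0,0,0,0,0,0,0,0,0,1,0,0,0,0,0,0]
Step 3: insert k at [10, 12] -> counters=[1,0,0,0,0,0,0,0,0,0,1,0,1,0,0,0,0,0,0,0,1,1,0,0,0,0,0,0,0,0,0,0,0,0,1,0,0,0,0,0,0]
Step 4: insert by at [0, 15] -> counters=[2,0,0,0,0,0,0,0,0,0,1,0,1,0,0,1,0,0,0,0,1,1,0,0,0,0,0,0,0,0,0,0,0,0,1,0,0,0,0,0,0]
Step 5: insert bgo at [25, 37] -> counters=[2,0,0,0,0,0,0,0,0,0,1,0,1,0,0,1,0,0,0,0,1,1,0,0,0,1,0,0,0,0,0,0,0,0,1,0,0,1,0,0,0]
Step 6: insert lo at [30, 31] -> counters=[2,0,0,0,0,0,0,0,0,0,1,0,1,0,0,1,0,0,0,0,1,1,0,0,0,1,0,0,0,0,1,1,0,0,1,0,0,1,0,0,0]
Step 7: insert atf at [24, 39] -> counters=[2,0,0,0,0,0,0,0,0,0,1,0,1,0,0,1,0,0,0,0,1,1,0,0,1,1,0,0,0,0,1,1,0,0,1,0,0,1,0,1,0]
Step 8: delete lo at [30, 31] -> counters=[2,0,0,0,0,0,0,0,0,0,1,0,1,0,0,1,0,0,0,0,1,1,0,0,1,1,0,0,0,0,0,0,0,0,1,0,0,1,0,1,0]
Step 9: insert lo at [30, 31] -> counters=[2,0,0,0,0,0,0,0,0,0,1,0,1,0,0,1,0,0,0,0,1,1,0,0,1,1,0,0,0,0,1,1,0,0,1,0,0,1,0,1,0]
Final counters=[2,0,0,0,0,0,0,0,0,0,1,0,1,0,0,1,0,0,0,0,1,1,0,0,1,1,0,0,0,0,1,1,0,0,1,0,0,1,0,1,0] -> 13 nonzero

Answer: 13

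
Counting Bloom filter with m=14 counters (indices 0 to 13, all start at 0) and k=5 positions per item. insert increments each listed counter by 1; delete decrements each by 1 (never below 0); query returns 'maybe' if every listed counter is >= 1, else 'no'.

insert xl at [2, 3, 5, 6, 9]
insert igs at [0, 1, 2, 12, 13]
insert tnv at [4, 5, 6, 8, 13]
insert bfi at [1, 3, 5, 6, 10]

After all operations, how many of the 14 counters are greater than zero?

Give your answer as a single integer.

Step 1: insert xl at [2, 3, 5, 6, 9] -> counters=[0,0,1,1,0,1,1,0,0,1,0,0,0,0]
Step 2: insert igs at [0, 1, 2, 12, 13] -> counters=[1,1,2,1,0,1,1,0,0,1,0,0,1,1]
Step 3: insert tnv at [4, 5, 6, 8, 13] -> counters=[1,1,2,1,1,2,2,0,1,1,0,0,1,2]
Step 4: insert bfi at [1, 3, 5, 6, 10] -> counters=[1,2,2,2,1,3,3,0,1,1,1,0,1,2]
Final counters=[1,2,2,2,1,3,3,0,1,1,1,0,1,2] -> 12 nonzero

Answer: 12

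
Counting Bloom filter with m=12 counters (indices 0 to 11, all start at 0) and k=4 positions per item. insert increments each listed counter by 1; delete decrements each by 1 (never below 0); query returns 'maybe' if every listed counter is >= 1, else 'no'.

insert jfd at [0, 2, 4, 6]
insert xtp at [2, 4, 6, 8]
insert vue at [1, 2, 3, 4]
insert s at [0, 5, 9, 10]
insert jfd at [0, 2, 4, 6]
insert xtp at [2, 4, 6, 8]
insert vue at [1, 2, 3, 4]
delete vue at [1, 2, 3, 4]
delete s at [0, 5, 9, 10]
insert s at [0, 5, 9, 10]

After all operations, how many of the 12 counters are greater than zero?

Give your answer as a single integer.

Step 1: insert jfd at [0, 2, 4, 6] -> counters=[1,0,1,0,1,0,1,0,0,0,0,0]
Step 2: insert xtp at [2, 4, 6, 8] -> counters=[1,0,2,0,2,0,2,0,1,0,0,0]
Step 3: insert vue at [1, 2, 3, 4] -> counters=[1,1,3,1,3,0,2,0,1,0,0,0]
Step 4: insert s at [0, 5, 9, 10] -> counters=[2,1,3,1,3,1,2,0,1,1,1,0]
Step 5: insert jfd at [0, 2, 4, 6] -> counters=[3,1,4,1,4,1,3,0,1,1,1,0]
Step 6: insert xtp at [2, 4, 6, 8] -> counters=[3,1,5,1,5,1,4,0,2,1,1,0]
Step 7: insert vue at [1, 2, 3, 4] -> counters=[3,2,6,2,6,1,4,0,2,1,1,0]
Step 8: delete vue at [1, 2, 3, 4] -> counters=[3,1,5,1,5,1,4,0,2,1,1,0]
Step 9: delete s at [0, 5, 9, 10] -> counters=[2,1,5,1,5,0,4,0,2,0,0,0]
Step 10: insert s at [0, 5, 9, 10] -> counters=[3,1,5,1,5,1,4,0,2,1,1,0]
Final counters=[3,1,5,1,5,1,4,0,2,1,1,0] -> 10 nonzero

Answer: 10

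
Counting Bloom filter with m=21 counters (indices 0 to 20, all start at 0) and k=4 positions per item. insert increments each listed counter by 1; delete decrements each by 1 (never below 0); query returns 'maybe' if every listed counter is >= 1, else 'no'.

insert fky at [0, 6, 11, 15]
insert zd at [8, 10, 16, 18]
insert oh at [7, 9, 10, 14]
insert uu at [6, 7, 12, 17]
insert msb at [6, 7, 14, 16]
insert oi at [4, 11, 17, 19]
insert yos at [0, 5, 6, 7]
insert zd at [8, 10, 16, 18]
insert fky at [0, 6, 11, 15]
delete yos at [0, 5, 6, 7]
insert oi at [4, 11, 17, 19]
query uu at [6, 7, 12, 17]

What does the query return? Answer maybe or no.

Answer: maybe

Derivation:
Step 1: insert fky at [0, 6, 11, 15] -> counters=[1,0,0,0,0,0,1,0,0,0,0,1,0,0,0,1,0,0,0,0,0]
Step 2: insert zd at [8, 10, 16, 18] -> counters=[1,0,0,0,0,0,1,0,1,0,1,1,0,0,0,1,1,0,1,0,0]
Step 3: insert oh at [7, 9, 10, 14] -> counters=[1,0,0,0,0,0,1,1,1,1,2,1,0,0,1,1,1,0,1,0,0]
Step 4: insert uu at [6, 7, 12, 17] -> counters=[1,0,0,0,0,0,2,2,1,1,2,1,1,0,1,1,1,1,1,0,0]
Step 5: insert msb at [6, 7, 14, 16] -> counters=[1,0,0,0,0,0,3,3,1,1,2,1,1,0,2,1,2,1,1,0,0]
Step 6: insert oi at [4, 11, 17, 19] -> counters=[1,0,0,0,1,0,3,3,1,1,2,2,1,0,2,1,2,2,1,1,0]
Step 7: insert yos at [0, 5, 6, 7] -> counters=[2,0,0,0,1,1,4,4,1,1,2,2,1,0,2,1,2,2,1,1,0]
Step 8: insert zd at [8, 10, 16, 18] -> counters=[2,0,0,0,1,1,4,4,2,1,3,2,1,0,2,1,3,2,2,1,0]
Step 9: insert fky at [0, 6, 11, 15] -> counters=[3,0,0,0,1,1,5,4,2,1,3,3,1,0,2,2,3,2,2,1,0]
Step 10: delete yos at [0, 5, 6, 7] -> counters=[2,0,0,0,1,0,4,3,2,1,3,3,1,0,2,2,3,2,2,1,0]
Step 11: insert oi at [4, 11, 17, 19] -> counters=[2,0,0,0,2,0,4,3,2,1,3,4,1,0,2,2,3,3,2,2,0]
Query uu: check counters[6]=4 counters[7]=3 counters[12]=1 counters[17]=3 -> maybe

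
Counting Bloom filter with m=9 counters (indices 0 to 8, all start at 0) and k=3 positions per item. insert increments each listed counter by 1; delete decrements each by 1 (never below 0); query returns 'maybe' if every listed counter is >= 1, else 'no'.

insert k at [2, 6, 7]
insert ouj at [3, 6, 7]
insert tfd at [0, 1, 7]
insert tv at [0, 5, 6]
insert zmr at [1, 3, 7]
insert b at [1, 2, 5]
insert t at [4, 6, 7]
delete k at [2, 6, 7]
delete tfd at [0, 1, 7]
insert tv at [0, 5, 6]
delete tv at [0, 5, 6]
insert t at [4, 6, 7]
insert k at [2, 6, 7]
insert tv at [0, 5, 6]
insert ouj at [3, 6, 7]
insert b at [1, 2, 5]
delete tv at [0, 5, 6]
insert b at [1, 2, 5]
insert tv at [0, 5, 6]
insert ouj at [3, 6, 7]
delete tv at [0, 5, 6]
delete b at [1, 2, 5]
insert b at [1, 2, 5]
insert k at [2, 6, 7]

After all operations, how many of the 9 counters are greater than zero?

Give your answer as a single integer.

Answer: 8

Derivation:
Step 1: insert k at [2, 6, 7] -> counters=[0,0,1,0,0,0,1,1,0]
Step 2: insert ouj at [3, 6, 7] -> counters=[0,0,1,1,0,0,2,2,0]
Step 3: insert tfd at [0, 1, 7] -> counters=[1,1,1,1,0,0,2,3,0]
Step 4: insert tv at [0, 5, 6] -> counters=[2,1,1,1,0,1,3,3,0]
Step 5: insert zmr at [1, 3, 7] -> counters=[2,2,1,2,0,1,3,4,0]
Step 6: insert b at [1, 2, 5] -> counters=[2,3,2,2,0,2,3,4,0]
Step 7: insert t at [4, 6, 7] -> counters=[2,3,2,2,1,2,4,5,0]
Step 8: delete k at [2, 6, 7] -> counters=[2,3,1,2,1,2,3,4,0]
Step 9: delete tfd at [0, 1, 7] -> counters=[1,2,1,2,1,2,3,3,0]
Step 10: insert tv at [0, 5, 6] -> counters=[2,2,1,2,1,3,4,3,0]
Step 11: delete tv at [0, 5, 6] -> counters=[1,2,1,2,1,2,3,3,0]
Step 12: insert t at [4, 6, 7] -> counters=[1,2,1,2,2,2,4,4,0]
Step 13: insert k at [2, 6, 7] -> counters=[1,2,2,2,2,2,5,5,0]
Step 14: insert tv at [0, 5, 6] -> counters=[2,2,2,2,2,3,6,5,0]
Step 15: insert ouj at [3, 6, 7] -> counters=[2,2,2,3,2,3,7,6,0]
Step 16: insert b at [1, 2, 5] -> counters=[2,3,3,3,2,4,7,6,0]
Step 17: delete tv at [0, 5, 6] -> counters=[1,3,3,3,2,3,6,6,0]
Step 18: insert b at [1, 2, 5] -> counters=[1,4,4,3,2,4,6,6,0]
Step 19: insert tv at [0, 5, 6] -> counters=[2,4,4,3,2,5,7,6,0]
Step 20: insert ouj at [3, 6, 7] -> counters=[2,4,4,4,2,5,8,7,0]
Step 21: delete tv at [0, 5, 6] -> counters=[1,4,4,4,2,4,7,7,0]
Step 22: delete b at [1, 2, 5] -> counters=[1,3,3,4,2,3,7,7,0]
Step 23: insert b at [1, 2, 5] -> counters=[1,4,4,4,2,4,7,7,0]
Step 24: insert k at [2, 6, 7] -> counters=[1,4,5,4,2,4,8,8,0]
Final counters=[1,4,5,4,2,4,8,8,0] -> 8 nonzero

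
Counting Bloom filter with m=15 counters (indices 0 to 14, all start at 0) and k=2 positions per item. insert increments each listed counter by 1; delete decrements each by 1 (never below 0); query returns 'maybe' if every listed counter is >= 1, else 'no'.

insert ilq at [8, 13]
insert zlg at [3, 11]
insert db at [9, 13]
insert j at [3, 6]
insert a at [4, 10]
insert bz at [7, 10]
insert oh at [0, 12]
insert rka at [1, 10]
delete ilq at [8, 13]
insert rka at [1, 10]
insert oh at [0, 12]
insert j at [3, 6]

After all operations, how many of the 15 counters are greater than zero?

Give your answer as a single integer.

Step 1: insert ilq at [8, 13] -> counters=[0,0,0,0,0,0,0,0,1,0,0,0,0,1,0]
Step 2: insert zlg at [3, 11] -> counters=[0,0,0,1,0,0,0,0,1,0,0,1,0,1,0]
Step 3: insert db at [9, 13] -> counters=[0,0,0,1,0,0,0,0,1,1,0,1,0,2,0]
Step 4: insert j at [3, 6] -> counters=[0,0,0,2,0,0,1,0,1,1,0,1,0,2,0]
Step 5: insert a at [4, 10] -> counters=[0,0,0,2,1,0,1,0,1,1,1,1,0,2,0]
Step 6: insert bz at [7, 10] -> counters=[0,0,0,2,1,0,1,1,1,1,2,1,0,2,0]
Step 7: insert oh at [0, 12] -> counters=[1,0,0,2,1,0,1,1,1,1,2,1,1,2,0]
Step 8: insert rka at [1, 10] -> counters=[1,1,0,2,1,0,1,1,1,1,3,1,1,2,0]
Step 9: delete ilq at [8, 13] -> counters=[1,1,0,2,1,0,1,1,0,1,3,1,1,1,0]
Step 10: insert rka at [1, 10] -> counters=[1,2,0,2,1,0,1,1,0,1,4,1,1,1,0]
Step 11: insert oh at [0, 12] -> counters=[2,2,0,2,1,0,1,1,0,1,4,1,2,1,0]
Step 12: insert j at [3, 6] -> counters=[2,2,0,3,1,0,2,1,0,1,4,1,2,1,0]
Final counters=[2,2,0,3,1,0,2,1,0,1,4,1,2,1,0] -> 11 nonzero

Answer: 11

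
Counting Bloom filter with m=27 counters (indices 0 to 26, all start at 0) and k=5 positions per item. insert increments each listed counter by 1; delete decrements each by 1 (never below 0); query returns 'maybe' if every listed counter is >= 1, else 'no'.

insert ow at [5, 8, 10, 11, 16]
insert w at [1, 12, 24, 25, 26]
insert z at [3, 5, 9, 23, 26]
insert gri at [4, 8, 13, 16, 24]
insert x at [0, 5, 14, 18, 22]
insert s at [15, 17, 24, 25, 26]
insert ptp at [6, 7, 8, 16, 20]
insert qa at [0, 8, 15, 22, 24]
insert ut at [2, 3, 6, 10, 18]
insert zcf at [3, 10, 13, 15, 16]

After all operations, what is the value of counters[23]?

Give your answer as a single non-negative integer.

Step 1: insert ow at [5, 8, 10, 11, 16] -> counters=[0,0,0,0,0,1,0,0,1,0,1,1,0,0,0,0,1,0,0,0,0,0,0,0,0,0,0]
Step 2: insert w at [1, 12, 24, 25, 26] -> counters=[0,1,0,0,0,1,0,0,1,0,1,1,1,0,0,0,1,0,0,0,0,0,0,0,1,1,1]
Step 3: insert z at [3, 5, 9, 23, 26] -> counters=[0,1,0,1,0,2,0,0,1,1,1,1,1,0,0,0,1,0,0,0,0,0,0,1,1,1,2]
Step 4: insert gri at [4, 8, 13, 16, 24] -> counters=[0,1,0,1,1,2,0,0,2,1,1,1,1,1,0,0,2,0,0,0,0,0,0,1,2,1,2]
Step 5: insert x at [0, 5, 14, 18, 22] -> counters=[1,1,0,1,1,3,0,0,2,1,1,1,1,1,1,0,2,0,1,0,0,0,1,1,2,1,2]
Step 6: insert s at [15, 17, 24, 25, 26] -> counters=[1,1,0,1,1,3,0,0,2,1,1,1,1,1,1,1,2,1,1,0,0,0,1,1,3,2,3]
Step 7: insert ptp at [6, 7, 8, 16, 20] -> counters=[1,1,0,1,1,3,1,1,3,1,1,1,1,1,1,1,3,1,1,0,1,0,1,1,3,2,3]
Step 8: insert qa at [0, 8, 15, 22, 24] -> counters=[2,1,0,1,1,3,1,1,4,1,1,1,1,1,1,2,3,1,1,0,1,0,2,1,4,2,3]
Step 9: insert ut at [2, 3, 6, 10, 18] -> counters=[2,1,1,2,1,3,2,1,4,1,2,1,1,1,1,2,3,1,2,0,1,0,2,1,4,2,3]
Step 10: insert zcf at [3, 10, 13, 15, 16] -> counters=[2,1,1,3,1,3,2,1,4,1,3,1,1,2,1,3,4,1,2,0,1,0,2,1,4,2,3]
Final counters=[2,1,1,3,1,3,2,1,4,1,3,1,1,2,1,3,4,1,2,0,1,0,2,1,4,2,3] -> counters[23]=1

Answer: 1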